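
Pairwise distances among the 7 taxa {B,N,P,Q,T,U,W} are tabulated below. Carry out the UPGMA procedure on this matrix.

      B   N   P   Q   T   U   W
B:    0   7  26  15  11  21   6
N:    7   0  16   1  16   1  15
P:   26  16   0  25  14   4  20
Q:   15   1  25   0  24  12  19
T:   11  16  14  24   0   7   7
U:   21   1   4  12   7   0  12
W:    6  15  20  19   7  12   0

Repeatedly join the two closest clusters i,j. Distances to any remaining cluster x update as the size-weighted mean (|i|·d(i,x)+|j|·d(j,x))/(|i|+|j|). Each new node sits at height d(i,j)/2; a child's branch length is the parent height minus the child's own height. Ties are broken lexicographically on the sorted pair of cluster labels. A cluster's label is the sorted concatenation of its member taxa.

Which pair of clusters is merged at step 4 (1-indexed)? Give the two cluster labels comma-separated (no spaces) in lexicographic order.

iteration 1: select N,Q (d=1); attach at lengths (1/2, 1/2); label the merged cluster NQ
  updated: d(B,NQ)=11, d(NQ,P)=41/2, d(NQ,T)=20, d(NQ,U)=13/2, d(NQ,W)=17
iteration 2: select P,U (d=4); attach at lengths (2, 2); label the merged cluster PU
  updated: d(B,PU)=47/2, d(NQ,PU)=27/2, d(PU,T)=21/2, d(PU,W)=16
iteration 3: select B,W (d=6); attach at lengths (3, 3); label the merged cluster BW
  updated: d(BW,NQ)=14, d(BW,PU)=79/4, d(BW,T)=9
iteration 4: select BW,T (d=9); attach at lengths (3/2, 9/2); label the merged cluster BTW
  updated: d(BTW,NQ)=16, d(BTW,PU)=50/3
iteration 5: select NQ,PU (d=27/2); attach at lengths (25/4, 19/4); label the merged cluster NPQU
  updated: d(BTW,NPQU)=49/3
iteration 6: select BTW,NPQU (d=49/3); attach at lengths (11/3, 17/12); label the merged cluster BNPQTUW
final tree: (((B:3,W:3):3/2,T:9/2):11/3,((N:1/2,Q:1/2):25/4,(P:2,U:2):19/4):17/12)
total length: 397/12

BW,T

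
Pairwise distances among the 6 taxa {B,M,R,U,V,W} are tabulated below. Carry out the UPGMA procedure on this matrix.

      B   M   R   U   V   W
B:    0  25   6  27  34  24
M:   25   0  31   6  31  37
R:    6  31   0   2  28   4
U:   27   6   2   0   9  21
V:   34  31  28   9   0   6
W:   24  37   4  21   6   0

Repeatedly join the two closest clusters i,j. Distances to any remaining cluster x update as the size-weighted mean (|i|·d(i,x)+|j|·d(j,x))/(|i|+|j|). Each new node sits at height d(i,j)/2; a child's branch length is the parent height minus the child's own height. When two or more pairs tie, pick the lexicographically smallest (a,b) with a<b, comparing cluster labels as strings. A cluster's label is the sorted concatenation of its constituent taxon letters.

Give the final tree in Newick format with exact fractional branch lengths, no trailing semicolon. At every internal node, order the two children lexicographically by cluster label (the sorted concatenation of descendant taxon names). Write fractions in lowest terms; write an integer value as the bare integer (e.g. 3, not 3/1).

step 1: merge (R,U) at d=2; branch lengths R→1, U→1; new cluster RU
  updated: d(B,RU)=33/2, d(M,RU)=37/2, d(RU,V)=37/2, d(RU,W)=25/2
step 2: merge (V,W) at d=6; branch lengths V→3, W→3; new cluster VW
  updated: d(B,VW)=29, d(M,VW)=34, d(RU,VW)=31/2
step 3: merge (RU,VW) at d=31/2; branch lengths RU→27/4, VW→19/4; new cluster RUVW
  updated: d(B,RUVW)=91/4, d(M,RUVW)=105/4
step 4: merge (B,RUVW) at d=91/4; branch lengths B→91/8, RUVW→29/8; new cluster BRUVW
  updated: d(BRUVW,M)=26
step 5: merge (BRUVW,M) at d=26; branch lengths BRUVW→13/8, M→13; new cluster BMRUVW
final tree: ((B:91/8,((R:1,U:1):27/4,(V:3,W:3):19/4):29/8):13/8,M:13)
total length: 393/8

((B:91/8,((R:1,U:1):27/4,(V:3,W:3):19/4):29/8):13/8,M:13)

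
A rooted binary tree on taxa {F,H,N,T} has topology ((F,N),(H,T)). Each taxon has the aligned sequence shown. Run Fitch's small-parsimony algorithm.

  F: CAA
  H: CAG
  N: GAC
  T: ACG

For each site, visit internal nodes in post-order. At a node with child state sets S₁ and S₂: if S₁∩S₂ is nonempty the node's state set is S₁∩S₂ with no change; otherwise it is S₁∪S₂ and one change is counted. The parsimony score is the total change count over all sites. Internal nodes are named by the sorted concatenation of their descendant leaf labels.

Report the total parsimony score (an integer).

FN@0: {C} ∪ {G} = {C,G} (union, +1)
HT@0: {C} ∪ {A} = {A,C} (union, +1)
FHNT@0: {C,G} ∩ {A,C} = {C} (intersection, +0)
FN@1: {A} ∩ {A} = {A} (intersection, +0)
HT@1: {A} ∪ {C} = {A,C} (union, +1)
FHNT@1: {A} ∩ {A,C} = {A} (intersection, +0)
FN@2: {A} ∪ {C} = {A,C} (union, +1)
HT@2: {G} ∩ {G} = {G} (intersection, +0)
FHNT@2: {A,C} ∪ {G} = {A,C,G} (union, +1)
per-site changes: [2, 1, 2]; total = 5

5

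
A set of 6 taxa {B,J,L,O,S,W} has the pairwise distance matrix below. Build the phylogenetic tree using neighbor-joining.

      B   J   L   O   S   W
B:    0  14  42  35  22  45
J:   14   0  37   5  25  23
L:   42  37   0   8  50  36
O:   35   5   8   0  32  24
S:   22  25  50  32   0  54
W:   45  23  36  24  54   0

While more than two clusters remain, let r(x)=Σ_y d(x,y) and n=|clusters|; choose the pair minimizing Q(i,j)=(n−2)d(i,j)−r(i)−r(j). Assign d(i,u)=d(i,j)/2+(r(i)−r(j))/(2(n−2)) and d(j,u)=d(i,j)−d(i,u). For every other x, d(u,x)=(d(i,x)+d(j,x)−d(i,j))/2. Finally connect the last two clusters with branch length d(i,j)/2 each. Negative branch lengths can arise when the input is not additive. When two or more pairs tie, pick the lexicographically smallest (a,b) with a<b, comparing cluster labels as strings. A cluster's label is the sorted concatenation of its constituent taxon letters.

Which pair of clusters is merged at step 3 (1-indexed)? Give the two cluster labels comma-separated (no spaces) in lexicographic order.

BJS,W

iteration 1: select B,S (d=22, Q=-253); attach at lengths (63/8, 113/8); label the merged cluster BS
  updated: d(BS,J)=17/2, d(BS,L)=35, d(BS,O)=45/2, d(BS,W)=77/2
iteration 2: select BS,J (d=17/2, Q=-305/2); attach at lengths (113/12, -11/12); label the merged cluster BJS
  updated: d(BJS,L)=127/4, d(BJS,O)=19/2, d(BJS,W)=53/2
iteration 3: select BJS,W (d=53/2, Q=-405/4); attach at lengths (137/16, 287/16); label the merged cluster BJSW
  updated: d(BJSW,L)=165/8, d(BJSW,O)=7/2
iteration 4: select BJSW,L (d=165/8, Q=-257/8); attach at lengths (129/16, 201/16); label the merged cluster BJLSW
  updated: d(BJLSW,O)=-73/16
iteration 5: select BJLSW,O (d=-73/16); attach at lengths (-73/32, -73/32); label the merged cluster BJLOSW
final tree: (((((B:63/8,S:113/8):113/12,J:-11/12):137/16,W:287/16):129/16,L:201/16):-73/32,O:-73/32)
total length: 1169/16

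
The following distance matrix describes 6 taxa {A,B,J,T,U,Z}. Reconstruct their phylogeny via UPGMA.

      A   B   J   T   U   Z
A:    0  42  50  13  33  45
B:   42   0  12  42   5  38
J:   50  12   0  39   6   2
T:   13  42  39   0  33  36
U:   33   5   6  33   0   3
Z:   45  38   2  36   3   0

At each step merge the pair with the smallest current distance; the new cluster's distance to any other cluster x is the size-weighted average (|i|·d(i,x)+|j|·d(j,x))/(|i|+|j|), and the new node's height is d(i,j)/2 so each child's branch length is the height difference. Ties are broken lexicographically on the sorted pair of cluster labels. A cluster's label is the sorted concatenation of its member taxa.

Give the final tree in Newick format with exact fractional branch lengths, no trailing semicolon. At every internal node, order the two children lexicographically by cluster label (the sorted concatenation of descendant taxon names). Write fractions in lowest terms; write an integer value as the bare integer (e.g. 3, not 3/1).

((A:13/2,T:13/2):27/2,(B:55/6,((J:1,Z:1):5/4,U:9/4):83/12):65/6)

step 1: merge (J,Z) at d=2; branch lengths J→1, Z→1; new cluster JZ
  updated: d(A,JZ)=95/2, d(B,JZ)=25, d(JZ,T)=75/2, d(JZ,U)=9/2
step 2: merge (JZ,U) at d=9/2; branch lengths JZ→5/4, U→9/4; new cluster JUZ
  updated: d(A,JUZ)=128/3, d(B,JUZ)=55/3, d(JUZ,T)=36
step 3: merge (A,T) at d=13; branch lengths A→13/2, T→13/2; new cluster AT
  updated: d(AT,B)=42, d(AT,JUZ)=118/3
step 4: merge (B,JUZ) at d=55/3; branch lengths B→55/6, JUZ→83/12; new cluster BJUZ
  updated: d(AT,BJUZ)=40
step 5: merge (AT,BJUZ) at d=40; branch lengths AT→27/2, BJUZ→65/6; new cluster ABJTUZ
final tree: ((A:13/2,T:13/2):27/2,(B:55/6,((J:1,Z:1):5/4,U:9/4):83/12):65/6)
total length: 707/12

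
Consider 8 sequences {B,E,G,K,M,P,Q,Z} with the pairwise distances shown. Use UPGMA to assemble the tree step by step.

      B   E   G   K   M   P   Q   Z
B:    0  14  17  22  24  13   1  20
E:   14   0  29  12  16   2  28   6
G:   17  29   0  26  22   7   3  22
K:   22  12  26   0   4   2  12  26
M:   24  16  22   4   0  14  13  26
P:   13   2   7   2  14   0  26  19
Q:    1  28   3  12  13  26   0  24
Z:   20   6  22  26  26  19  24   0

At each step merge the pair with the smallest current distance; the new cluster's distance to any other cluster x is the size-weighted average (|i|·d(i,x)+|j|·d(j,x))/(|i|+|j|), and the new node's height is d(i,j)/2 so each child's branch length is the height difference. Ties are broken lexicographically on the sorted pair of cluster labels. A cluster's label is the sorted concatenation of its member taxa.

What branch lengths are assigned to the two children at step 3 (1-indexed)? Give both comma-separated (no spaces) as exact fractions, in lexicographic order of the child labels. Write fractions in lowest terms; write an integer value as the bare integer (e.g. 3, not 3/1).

2,2

step 1: merge (B,Q) at d=1; branch lengths B→1/2, Q→1/2; new cluster BQ
  updated: d(BQ,E)=21, d(BQ,G)=10, d(BQ,K)=17, d(BQ,M)=37/2, d(BQ,P)=39/2, d(BQ,Z)=22
step 2: merge (E,P) at d=2; branch lengths E→1, P→1; new cluster EP
  updated: d(BQ,EP)=81/4, d(EP,G)=18, d(EP,K)=7, d(EP,M)=15, d(EP,Z)=25/2
step 3: merge (K,M) at d=4; branch lengths K→2, M→2; new cluster KM
  updated: d(BQ,KM)=71/4, d(EP,KM)=11, d(G,KM)=24, d(KM,Z)=26
step 4: merge (BQ,G) at d=10; branch lengths BQ→9/2, G→5; new cluster BGQ
  updated: d(BGQ,EP)=39/2, d(BGQ,KM)=119/6, d(BGQ,Z)=22
step 5: merge (EP,KM) at d=11; branch lengths EP→9/2, KM→7/2; new cluster EKMP
  updated: d(BGQ,EKMP)=59/3, d(EKMP,Z)=77/4
step 6: merge (EKMP,Z) at d=77/4; branch lengths EKMP→33/8, Z→77/8; new cluster EKMPZ
  updated: d(BGQ,EKMPZ)=302/15
step 7: merge (BGQ,EKMPZ) at d=302/15; branch lengths BGQ→76/15, EKMPZ→53/120; new cluster BEGKMPQZ
final tree: (((B:1/2,Q:1/2):9/2,G:5):76/15,(((E:1,P:1):9/2,(K:2,M:2):7/2):33/8,Z:77/8):53/120)
total length: 5251/120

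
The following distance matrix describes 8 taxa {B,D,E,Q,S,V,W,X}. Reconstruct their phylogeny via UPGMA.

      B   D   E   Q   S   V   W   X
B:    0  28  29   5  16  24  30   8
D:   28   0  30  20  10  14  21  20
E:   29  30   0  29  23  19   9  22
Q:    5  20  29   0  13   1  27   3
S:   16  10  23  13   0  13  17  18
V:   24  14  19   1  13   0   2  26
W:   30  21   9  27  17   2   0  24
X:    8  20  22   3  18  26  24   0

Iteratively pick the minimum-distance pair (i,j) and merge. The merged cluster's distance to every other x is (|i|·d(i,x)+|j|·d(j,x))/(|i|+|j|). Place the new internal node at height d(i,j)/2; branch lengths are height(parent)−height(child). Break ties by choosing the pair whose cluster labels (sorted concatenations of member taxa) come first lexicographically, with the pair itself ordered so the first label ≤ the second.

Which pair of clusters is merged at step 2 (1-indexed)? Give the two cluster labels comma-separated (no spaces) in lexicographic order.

step 1: merge (Q,V) at d=1; branch lengths Q→1/2, V→1/2; new cluster QV
  updated: d(B,QV)=29/2, d(D,QV)=17, d(E,QV)=24, d(QV,S)=13, d(QV,W)=29/2, d(QV,X)=29/2
step 2: merge (B,X) at d=8; branch lengths B→4, X→4; new cluster BX
  updated: d(BX,D)=24, d(BX,E)=51/2, d(BX,QV)=29/2, d(BX,S)=17, d(BX,W)=27
step 3: merge (E,W) at d=9; branch lengths E→9/2, W→9/2; new cluster EW
  updated: d(BX,EW)=105/4, d(D,EW)=51/2, d(EW,QV)=77/4, d(EW,S)=20
step 4: merge (D,S) at d=10; branch lengths D→5, S→5; new cluster DS
  updated: d(BX,DS)=41/2, d(DS,EW)=91/4, d(DS,QV)=15
step 5: merge (BX,QV) at d=29/2; branch lengths BX→13/4, QV→27/4; new cluster BQVX
  updated: d(BQVX,DS)=71/4, d(BQVX,EW)=91/4
step 6: merge (BQVX,DS) at d=71/4; branch lengths BQVX→13/8, DS→31/8; new cluster BDQSVX
  updated: d(BDQSVX,EW)=91/4
step 7: merge (BDQSVX,EW) at d=91/4; branch lengths BDQSVX→5/2, EW→55/8; new cluster BDEQSVWX
final tree: ((((B:4,X:4):13/4,(Q:1/2,V:1/2):27/4):13/8,(D:5,S:5):31/8):5/2,(E:9/2,W:9/2):55/8)
total length: 423/8

B,X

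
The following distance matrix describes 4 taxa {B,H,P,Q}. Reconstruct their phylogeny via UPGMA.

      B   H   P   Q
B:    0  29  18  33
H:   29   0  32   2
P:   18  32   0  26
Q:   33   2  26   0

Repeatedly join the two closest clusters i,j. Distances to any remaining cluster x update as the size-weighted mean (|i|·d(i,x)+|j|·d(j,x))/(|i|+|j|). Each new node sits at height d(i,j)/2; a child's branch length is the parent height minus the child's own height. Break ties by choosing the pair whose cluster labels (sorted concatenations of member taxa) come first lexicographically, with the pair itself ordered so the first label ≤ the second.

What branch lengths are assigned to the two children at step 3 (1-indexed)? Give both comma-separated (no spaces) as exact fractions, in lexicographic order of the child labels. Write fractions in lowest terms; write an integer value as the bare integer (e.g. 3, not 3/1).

6,14

iteration 1: select H,Q (d=2); attach at lengths (1, 1); label the merged cluster HQ
  updated: d(B,HQ)=31, d(HQ,P)=29
iteration 2: select B,P (d=18); attach at lengths (9, 9); label the merged cluster BP
  updated: d(BP,HQ)=30
iteration 3: select BP,HQ (d=30); attach at lengths (6, 14); label the merged cluster BHPQ
final tree: ((B:9,P:9):6,(H:1,Q:1):14)
total length: 40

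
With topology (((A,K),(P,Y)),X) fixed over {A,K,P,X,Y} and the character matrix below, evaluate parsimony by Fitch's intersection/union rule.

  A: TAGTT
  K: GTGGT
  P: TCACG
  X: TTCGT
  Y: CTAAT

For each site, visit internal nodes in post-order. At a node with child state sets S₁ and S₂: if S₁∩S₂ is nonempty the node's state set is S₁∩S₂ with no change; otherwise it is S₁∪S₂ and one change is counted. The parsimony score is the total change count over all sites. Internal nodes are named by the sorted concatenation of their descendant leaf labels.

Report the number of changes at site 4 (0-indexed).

1

[col 0] AK: children A:{T}, K:{G} ∪→ {G,T}; cost 1
[col 0] PY: children P:{T}, Y:{C} ∪→ {C,T}; cost 1
[col 0] AKPY: children AK:{G,T}, PY:{C,T} ∩→ {T}; cost 0
[col 0] AKPXY: children AKPY:{T}, X:{T} ∩→ {T}; cost 0
[col 1] AK: children A:{A}, K:{T} ∪→ {A,T}; cost 1
[col 1] PY: children P:{C}, Y:{T} ∪→ {C,T}; cost 1
[col 1] AKPY: children AK:{A,T}, PY:{C,T} ∩→ {T}; cost 0
[col 1] AKPXY: children AKPY:{T}, X:{T} ∩→ {T}; cost 0
[col 2] AK: children A:{G}, K:{G} ∩→ {G}; cost 0
[col 2] PY: children P:{A}, Y:{A} ∩→ {A}; cost 0
[col 2] AKPY: children AK:{G}, PY:{A} ∪→ {A,G}; cost 1
[col 2] AKPXY: children AKPY:{A,G}, X:{C} ∪→ {A,C,G}; cost 1
[col 3] AK: children A:{T}, K:{G} ∪→ {G,T}; cost 1
[col 3] PY: children P:{C}, Y:{A} ∪→ {A,C}; cost 1
[col 3] AKPY: children AK:{G,T}, PY:{A,C} ∪→ {A,C,G,T}; cost 1
[col 3] AKPXY: children AKPY:{A,C,G,T}, X:{G} ∩→ {G}; cost 0
[col 4] AK: children A:{T}, K:{T} ∩→ {T}; cost 0
[col 4] PY: children P:{G}, Y:{T} ∪→ {G,T}; cost 1
[col 4] AKPY: children AK:{T}, PY:{G,T} ∩→ {T}; cost 0
[col 4] AKPXY: children AKPY:{T}, X:{T} ∩→ {T}; cost 0
per-site changes: [2, 2, 2, 3, 1]; total = 10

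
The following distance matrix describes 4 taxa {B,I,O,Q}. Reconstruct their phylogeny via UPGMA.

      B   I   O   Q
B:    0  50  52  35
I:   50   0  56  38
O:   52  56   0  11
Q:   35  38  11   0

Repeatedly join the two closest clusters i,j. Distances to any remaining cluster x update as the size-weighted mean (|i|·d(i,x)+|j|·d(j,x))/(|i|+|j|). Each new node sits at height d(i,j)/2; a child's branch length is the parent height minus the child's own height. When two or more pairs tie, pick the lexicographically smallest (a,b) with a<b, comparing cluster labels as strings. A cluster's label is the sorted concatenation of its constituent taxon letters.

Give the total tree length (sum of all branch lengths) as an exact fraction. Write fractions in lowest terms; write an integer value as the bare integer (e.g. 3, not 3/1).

301/4

iteration 1: select O,Q (d=11); attach at lengths (11/2, 11/2); label the merged cluster OQ
  updated: d(B,OQ)=87/2, d(I,OQ)=47
iteration 2: select B,OQ (d=87/2); attach at lengths (87/4, 65/4); label the merged cluster BOQ
  updated: d(BOQ,I)=48
iteration 3: select BOQ,I (d=48); attach at lengths (9/4, 24); label the merged cluster BIOQ
final tree: ((B:87/4,(O:11/2,Q:11/2):65/4):9/4,I:24)
total length: 301/4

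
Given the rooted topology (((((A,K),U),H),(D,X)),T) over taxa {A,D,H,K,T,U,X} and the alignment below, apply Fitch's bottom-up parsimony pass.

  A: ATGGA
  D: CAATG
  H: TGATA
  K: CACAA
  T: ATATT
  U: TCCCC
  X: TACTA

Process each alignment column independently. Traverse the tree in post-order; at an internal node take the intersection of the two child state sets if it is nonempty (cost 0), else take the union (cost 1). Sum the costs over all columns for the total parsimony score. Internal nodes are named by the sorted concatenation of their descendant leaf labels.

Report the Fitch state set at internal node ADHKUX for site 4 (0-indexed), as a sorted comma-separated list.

A

site 0, node AK: A={A} ∪ K={C} → {A,C} (+1)
site 0, node AKU: AK={A,C} ∪ U={T} → {A,C,T} (+1)
site 0, node AHKU: AKU={A,C,T} ∩ H={T} → {T} (+0)
site 0, node DX: D={C} ∪ X={T} → {C,T} (+1)
site 0, node ADHKUX: AHKU={T} ∩ DX={C,T} → {T} (+0)
site 0, node ADHKTUX: ADHKUX={T} ∪ T={A} → {A,T} (+1)
site 1, node AK: A={T} ∪ K={A} → {A,T} (+1)
site 1, node AKU: AK={A,T} ∪ U={C} → {A,C,T} (+1)
site 1, node AHKU: AKU={A,C,T} ∪ H={G} → {A,C,G,T} (+1)
site 1, node DX: D={A} ∩ X={A} → {A} (+0)
site 1, node ADHKUX: AHKU={A,C,G,T} ∩ DX={A} → {A} (+0)
site 1, node ADHKTUX: ADHKUX={A} ∪ T={T} → {A,T} (+1)
site 2, node AK: A={G} ∪ K={C} → {C,G} (+1)
site 2, node AKU: AK={C,G} ∩ U={C} → {C} (+0)
site 2, node AHKU: AKU={C} ∪ H={A} → {A,C} (+1)
site 2, node DX: D={A} ∪ X={C} → {A,C} (+1)
site 2, node ADHKUX: AHKU={A,C} ∩ DX={A,C} → {A,C} (+0)
site 2, node ADHKTUX: ADHKUX={A,C} ∩ T={A} → {A} (+0)
site 3, node AK: A={G} ∪ K={A} → {A,G} (+1)
site 3, node AKU: AK={A,G} ∪ U={C} → {A,C,G} (+1)
site 3, node AHKU: AKU={A,C,G} ∪ H={T} → {A,C,G,T} (+1)
site 3, node DX: D={T} ∩ X={T} → {T} (+0)
site 3, node ADHKUX: AHKU={A,C,G,T} ∩ DX={T} → {T} (+0)
site 3, node ADHKTUX: ADHKUX={T} ∩ T={T} → {T} (+0)
site 4, node AK: A={A} ∩ K={A} → {A} (+0)
site 4, node AKU: AK={A} ∪ U={C} → {A,C} (+1)
site 4, node AHKU: AKU={A,C} ∩ H={A} → {A} (+0)
site 4, node DX: D={G} ∪ X={A} → {A,G} (+1)
site 4, node ADHKUX: AHKU={A} ∩ DX={A,G} → {A} (+0)
site 4, node ADHKTUX: ADHKUX={A} ∪ T={T} → {A,T} (+1)
per-site changes: [4, 4, 3, 3, 3]; total = 17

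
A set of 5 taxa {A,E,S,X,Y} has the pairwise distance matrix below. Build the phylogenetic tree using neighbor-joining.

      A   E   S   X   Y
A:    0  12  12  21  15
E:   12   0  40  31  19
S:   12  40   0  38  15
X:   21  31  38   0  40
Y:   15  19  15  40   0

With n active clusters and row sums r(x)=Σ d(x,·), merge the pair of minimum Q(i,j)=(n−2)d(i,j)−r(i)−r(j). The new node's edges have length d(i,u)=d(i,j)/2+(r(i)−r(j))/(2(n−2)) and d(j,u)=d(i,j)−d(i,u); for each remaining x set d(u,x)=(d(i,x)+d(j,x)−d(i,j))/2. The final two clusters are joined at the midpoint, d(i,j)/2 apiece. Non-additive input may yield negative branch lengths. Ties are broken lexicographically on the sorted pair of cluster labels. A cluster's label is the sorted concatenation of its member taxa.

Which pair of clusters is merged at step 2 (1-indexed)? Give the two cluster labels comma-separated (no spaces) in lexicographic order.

A,SY

iteration 1: select S,Y (d=15, Q=-149); attach at lengths (61/6, 29/6); label the merged cluster SY
  updated: d(A,SY)=6, d(E,SY)=22, d(SY,X)=63/2
iteration 2: select A,SY (d=6, Q=-173/2); attach at lengths (-17/8, 65/8); label the merged cluster ASY
  updated: d(ASY,E)=14, d(ASY,X)=93/4
iteration 3: select ASY,E (d=14, Q=-273/4); attach at lengths (25/8, 87/8); label the merged cluster AESY
  updated: d(AESY,X)=161/8
iteration 4: select AESY,X (d=161/8); attach at lengths (161/16, 161/16); label the merged cluster AESXY
final tree: (((A:-17/8,(S:61/6,Y:29/6):65/8):25/8,E:87/8):161/16,X:161/16)
total length: 441/8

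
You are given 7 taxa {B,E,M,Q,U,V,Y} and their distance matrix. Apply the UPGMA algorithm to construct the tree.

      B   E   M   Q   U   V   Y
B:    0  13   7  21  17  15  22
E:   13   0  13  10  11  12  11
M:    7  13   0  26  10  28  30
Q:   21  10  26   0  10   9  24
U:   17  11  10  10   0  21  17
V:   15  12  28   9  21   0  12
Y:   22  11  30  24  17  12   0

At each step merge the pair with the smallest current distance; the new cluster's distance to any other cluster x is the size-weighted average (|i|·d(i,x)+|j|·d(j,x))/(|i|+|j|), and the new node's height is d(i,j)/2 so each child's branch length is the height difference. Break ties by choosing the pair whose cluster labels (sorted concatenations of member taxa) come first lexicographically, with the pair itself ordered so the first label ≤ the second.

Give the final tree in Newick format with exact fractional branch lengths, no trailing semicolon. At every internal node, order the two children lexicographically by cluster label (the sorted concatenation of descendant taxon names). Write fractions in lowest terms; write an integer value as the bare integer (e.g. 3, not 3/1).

iteration 1: select B,M (d=7); attach at lengths (7/2, 7/2); label the merged cluster BM
  updated: d(BM,E)=13, d(BM,Q)=47/2, d(BM,U)=27/2, d(BM,V)=43/2, d(BM,Y)=26
iteration 2: select Q,V (d=9); attach at lengths (9/2, 9/2); label the merged cluster QV
  updated: d(BM,QV)=45/2, d(E,QV)=11, d(QV,U)=31/2, d(QV,Y)=18
iteration 3: select E,QV (d=11); attach at lengths (11/2, 1); label the merged cluster EQV
  updated: d(BM,EQV)=58/3, d(EQV,U)=14, d(EQV,Y)=47/3
iteration 4: select BM,U (d=27/2); attach at lengths (13/4, 27/4); label the merged cluster BMU
  updated: d(BMU,EQV)=158/9, d(BMU,Y)=23
iteration 5: select EQV,Y (d=47/3); attach at lengths (7/3, 47/6); label the merged cluster EQVY
  updated: d(BMU,EQVY)=227/12
iteration 6: select BMU,EQVY (d=227/12); attach at lengths (65/24, 13/8); label the merged cluster BEMQUVY
final tree: (((B:7/2,M:7/2):13/4,U:27/4):65/24,((E:11/2,(Q:9/2,V:9/2):1):7/3,Y:47/6):13/8)
total length: 47

(((B:7/2,M:7/2):13/4,U:27/4):65/24,((E:11/2,(Q:9/2,V:9/2):1):7/3,Y:47/6):13/8)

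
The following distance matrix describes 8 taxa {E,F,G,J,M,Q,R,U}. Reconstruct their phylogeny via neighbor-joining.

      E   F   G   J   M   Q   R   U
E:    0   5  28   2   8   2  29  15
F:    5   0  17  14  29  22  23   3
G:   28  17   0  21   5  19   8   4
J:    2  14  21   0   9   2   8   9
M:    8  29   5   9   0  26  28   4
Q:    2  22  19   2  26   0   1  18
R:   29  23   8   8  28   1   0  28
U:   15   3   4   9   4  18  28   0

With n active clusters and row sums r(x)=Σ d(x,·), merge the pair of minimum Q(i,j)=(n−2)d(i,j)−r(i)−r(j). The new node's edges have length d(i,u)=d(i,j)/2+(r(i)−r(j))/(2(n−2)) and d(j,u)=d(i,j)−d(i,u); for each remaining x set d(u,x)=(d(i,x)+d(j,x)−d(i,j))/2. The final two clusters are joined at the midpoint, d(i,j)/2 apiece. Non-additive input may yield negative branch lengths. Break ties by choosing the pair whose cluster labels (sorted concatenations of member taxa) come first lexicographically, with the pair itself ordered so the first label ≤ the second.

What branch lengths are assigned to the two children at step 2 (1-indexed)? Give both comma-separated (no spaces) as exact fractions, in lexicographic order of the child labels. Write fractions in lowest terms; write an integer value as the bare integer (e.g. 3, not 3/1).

1. join Q+R (d=1, Q=-209) ⇒ QR; edges |Q|=-29/12, |R|=41/12
  updated: d(E,QR)=15, d(F,QR)=22, d(G,QR)=13, d(J,QR)=9/2, d(M,QR)=53/2, d(QR,U)=45/2
2. join G+M (d=5, Q=-289/2) ⇒ GM; edges |G|=63/20, |M|=37/20
  updated: d(E,GM)=31/2, d(F,GM)=41/2, d(GM,J)=25/2, d(GM,QR)=69/4, d(GM,U)=3/2
3. join GM+U (d=3/2, Q=-449/4) ⇒ GMU; edges |GM|=89/32, |U|=-41/32
  updated: d(E,GMU)=29/2, d(F,GMU)=11, d(GMU,J)=10, d(GMU,QR)=153/8
4. join J+QR (d=9/2, Q=-621/8) ⇒ JQR; edges |J|=-133/48, |QR|=349/48
  updated: d(E,JQR)=25/4, d(F,JQR)=63/4, d(GMU,JQR)=197/16
5. join E+JQR (d=25/4, Q=-761/16) ⇒ EJQR; edges |E|=63/64, |JQR|=337/64
  updated: d(EJQR,F)=29/4, d(EJQR,GMU)=329/32
6. join EJQR+F (d=29/4, Q=-913/32) ⇒ EFJQR; edges |EJQR|=209/64, |F|=255/64
  updated: d(EFJQR,GMU)=449/64
7. join EFJQR+GMU (d=449/64) ⇒ EFGJMQRU; edges |EFJQR|=449/128, |GMU|=449/128
final tree: (((E:63/64,(J:-133/48,(Q:-29/12,R:41/12):349/48):337/64):209/64,F:255/64):449/128,((G:63/20,M:37/20):89/32,U:-41/32):449/128)
total length: 2081/64

63/20,37/20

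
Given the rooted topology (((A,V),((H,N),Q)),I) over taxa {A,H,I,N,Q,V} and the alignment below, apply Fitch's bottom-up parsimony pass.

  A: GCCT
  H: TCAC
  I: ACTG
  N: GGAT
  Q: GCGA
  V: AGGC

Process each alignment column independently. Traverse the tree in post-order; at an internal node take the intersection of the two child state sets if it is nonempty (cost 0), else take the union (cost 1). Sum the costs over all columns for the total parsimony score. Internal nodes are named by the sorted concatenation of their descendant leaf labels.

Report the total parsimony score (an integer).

[col 0] AV: children A:{G}, V:{A} ∪→ {A,G}; cost 1
[col 0] HN: children H:{T}, N:{G} ∪→ {G,T}; cost 1
[col 0] HNQ: children HN:{G,T}, Q:{G} ∩→ {G}; cost 0
[col 0] AHNQV: children AV:{A,G}, HNQ:{G} ∩→ {G}; cost 0
[col 0] AHINQV: children AHNQV:{G}, I:{A} ∪→ {A,G}; cost 1
[col 1] AV: children A:{C}, V:{G} ∪→ {C,G}; cost 1
[col 1] HN: children H:{C}, N:{G} ∪→ {C,G}; cost 1
[col 1] HNQ: children HN:{C,G}, Q:{C} ∩→ {C}; cost 0
[col 1] AHNQV: children AV:{C,G}, HNQ:{C} ∩→ {C}; cost 0
[col 1] AHINQV: children AHNQV:{C}, I:{C} ∩→ {C}; cost 0
[col 2] AV: children A:{C}, V:{G} ∪→ {C,G}; cost 1
[col 2] HN: children H:{A}, N:{A} ∩→ {A}; cost 0
[col 2] HNQ: children HN:{A}, Q:{G} ∪→ {A,G}; cost 1
[col 2] AHNQV: children AV:{C,G}, HNQ:{A,G} ∩→ {G}; cost 0
[col 2] AHINQV: children AHNQV:{G}, I:{T} ∪→ {G,T}; cost 1
[col 3] AV: children A:{T}, V:{C} ∪→ {C,T}; cost 1
[col 3] HN: children H:{C}, N:{T} ∪→ {C,T}; cost 1
[col 3] HNQ: children HN:{C,T}, Q:{A} ∪→ {A,C,T}; cost 1
[col 3] AHNQV: children AV:{C,T}, HNQ:{A,C,T} ∩→ {C,T}; cost 0
[col 3] AHINQV: children AHNQV:{C,T}, I:{G} ∪→ {C,G,T}; cost 1
per-site changes: [3, 2, 3, 4]; total = 12

12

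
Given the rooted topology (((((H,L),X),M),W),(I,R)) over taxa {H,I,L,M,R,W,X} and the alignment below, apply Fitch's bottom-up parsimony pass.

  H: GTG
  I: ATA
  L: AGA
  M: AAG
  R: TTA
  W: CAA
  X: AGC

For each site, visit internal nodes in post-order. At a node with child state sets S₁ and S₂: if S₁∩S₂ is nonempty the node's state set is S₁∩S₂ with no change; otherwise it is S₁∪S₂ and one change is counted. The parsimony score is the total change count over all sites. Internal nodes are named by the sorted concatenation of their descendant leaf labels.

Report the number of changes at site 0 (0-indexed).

HL@0: {G} ∪ {A} = {A,G} (union, +1)
HLX@0: {A,G} ∩ {A} = {A} (intersection, +0)
HLMX@0: {A} ∩ {A} = {A} (intersection, +0)
HLMWX@0: {A} ∪ {C} = {A,C} (union, +1)
IR@0: {A} ∪ {T} = {A,T} (union, +1)
HILMRWX@0: {A,C} ∩ {A,T} = {A} (intersection, +0)
HL@1: {T} ∪ {G} = {G,T} (union, +1)
HLX@1: {G,T} ∩ {G} = {G} (intersection, +0)
HLMX@1: {G} ∪ {A} = {A,G} (union, +1)
HLMWX@1: {A,G} ∩ {A} = {A} (intersection, +0)
IR@1: {T} ∩ {T} = {T} (intersection, +0)
HILMRWX@1: {A} ∪ {T} = {A,T} (union, +1)
HL@2: {G} ∪ {A} = {A,G} (union, +1)
HLX@2: {A,G} ∪ {C} = {A,C,G} (union, +1)
HLMX@2: {A,C,G} ∩ {G} = {G} (intersection, +0)
HLMWX@2: {G} ∪ {A} = {A,G} (union, +1)
IR@2: {A} ∩ {A} = {A} (intersection, +0)
HILMRWX@2: {A,G} ∩ {A} = {A} (intersection, +0)
per-site changes: [3, 3, 3]; total = 9

3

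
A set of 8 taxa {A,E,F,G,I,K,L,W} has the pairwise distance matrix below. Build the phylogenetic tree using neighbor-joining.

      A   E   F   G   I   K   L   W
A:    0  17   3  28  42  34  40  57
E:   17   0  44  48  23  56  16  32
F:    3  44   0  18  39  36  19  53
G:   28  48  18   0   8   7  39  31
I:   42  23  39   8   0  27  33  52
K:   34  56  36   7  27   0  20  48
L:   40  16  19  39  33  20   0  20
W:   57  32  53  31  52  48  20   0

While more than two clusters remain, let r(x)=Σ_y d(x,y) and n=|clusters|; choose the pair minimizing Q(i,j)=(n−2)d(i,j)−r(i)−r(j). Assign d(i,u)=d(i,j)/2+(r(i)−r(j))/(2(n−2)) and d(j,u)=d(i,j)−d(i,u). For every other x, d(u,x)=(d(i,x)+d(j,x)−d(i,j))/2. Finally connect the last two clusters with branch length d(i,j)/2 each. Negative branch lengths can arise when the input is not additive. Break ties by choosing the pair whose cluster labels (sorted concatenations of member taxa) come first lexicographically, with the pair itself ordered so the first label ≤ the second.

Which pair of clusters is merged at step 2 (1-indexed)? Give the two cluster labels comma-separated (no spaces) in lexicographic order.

iteration 1: select A,F (d=3, Q=-415); attach at lengths (9/4, 3/4); label the merged cluster AF
  updated: d(AF,E)=29, d(AF,G)=43/2, d(AF,I)=39, d(AF,K)=67/2, d(AF,L)=28, d(AF,W)=107/2
iteration 2: select G,K (d=7, Q=-311); attach at lengths (-1/5, 36/5); label the merged cluster GK
  updated: d(AF,GK)=24, d(E,GK)=97/2, d(GK,I)=14, d(GK,L)=26, d(GK,W)=36
iteration 3: select GK,I (d=14, Q=-507/2); attach at lengths (87/16, 137/16); label the merged cluster GIK
  updated: d(AF,GIK)=49/2, d(E,GIK)=115/4, d(GIK,L)=45/2, d(GIK,W)=37
iteration 4: select AF,GIK (d=49/2, Q=-697/4); attach at lengths (383/24, 205/24); label the merged cluster AFGIK
  updated: d(AFGIK,E)=133/8, d(AFGIK,L)=13, d(AFGIK,W)=33
iteration 5: select AFGIK,E (d=133/8, Q=-94); attach at lengths (125/16, 141/16); label the merged cluster AEFGIK
  updated: d(AEFGIK,L)=99/16, d(AEFGIK,W)=387/16
iteration 6: select AEFGIK,L (d=99/16, Q=-403/8); attach at lengths (83/16, 1); label the merged cluster AEFGIKL
  updated: d(AEFGIKL,W)=19
iteration 7: select AEFGIKL,W (d=19); attach at lengths (19/2, 19/2); label the merged cluster AEFGIKLW
final tree: (((((A:9/4,F:3/4):383/24,((G:-1/5,K:36/5):87/16,I:137/16):205/24):125/16,E:141/16):83/16,L:1):19/2,W:19/2)
total length: 1445/16

G,K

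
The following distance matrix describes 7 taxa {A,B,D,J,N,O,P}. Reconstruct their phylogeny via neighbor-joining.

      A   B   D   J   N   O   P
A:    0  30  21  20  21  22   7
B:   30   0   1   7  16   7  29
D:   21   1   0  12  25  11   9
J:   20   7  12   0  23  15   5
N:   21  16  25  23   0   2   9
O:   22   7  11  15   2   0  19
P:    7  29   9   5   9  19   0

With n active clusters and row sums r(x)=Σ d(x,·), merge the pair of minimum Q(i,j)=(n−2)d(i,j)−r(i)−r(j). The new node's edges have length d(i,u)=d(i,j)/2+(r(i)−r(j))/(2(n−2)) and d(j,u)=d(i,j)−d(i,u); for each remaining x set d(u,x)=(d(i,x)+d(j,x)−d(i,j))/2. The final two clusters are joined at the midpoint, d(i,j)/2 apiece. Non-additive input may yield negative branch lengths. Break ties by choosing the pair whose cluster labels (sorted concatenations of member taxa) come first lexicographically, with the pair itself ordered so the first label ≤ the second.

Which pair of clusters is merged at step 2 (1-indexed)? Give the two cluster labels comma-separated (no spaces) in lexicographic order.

N,O

1. join A+P (d=7, Q=-164) ⇒ AP; edges |A|=39/5, |P|=-4/5
  updated: d(AP,B)=26, d(AP,D)=23/2, d(AP,J)=9, d(AP,N)=23/2, d(AP,O)=17
2. join N+O (d=2, Q=-243/2) ⇒ NO; edges |N|=67/16, |O|=-35/16
  updated: d(AP,NO)=53/4, d(B,NO)=21/2, d(D,NO)=17, d(J,NO)=18
3. join B+D (d=1, Q=-83) ⇒ BD; edges |B|=1, |D|=0
  updated: d(AP,BD)=73/4, d(BD,J)=9, d(BD,NO)=53/4
4. join AP+J (d=9, Q=-117/2) ⇒ AJP; edges |AP|=45/8, |J|=27/8
  updated: d(AJP,BD)=73/8, d(AJP,NO)=89/8
5. join AJP+BD (d=73/8, Q=-67/2) ⇒ ABDJP; edges |AJP|=7/2, |BD|=45/8
  updated: d(ABDJP,NO)=61/8
6. join ABDJP+NO (d=61/8) ⇒ ABDJNOP; edges |ABDJP|=61/16, |NO|=61/16
final tree: ((((A:39/5,P:-4/5):45/8,J:27/8):7/2,(B:1,D:0):45/8):61/16,(N:67/16,O:-35/16):61/16)
total length: 143/4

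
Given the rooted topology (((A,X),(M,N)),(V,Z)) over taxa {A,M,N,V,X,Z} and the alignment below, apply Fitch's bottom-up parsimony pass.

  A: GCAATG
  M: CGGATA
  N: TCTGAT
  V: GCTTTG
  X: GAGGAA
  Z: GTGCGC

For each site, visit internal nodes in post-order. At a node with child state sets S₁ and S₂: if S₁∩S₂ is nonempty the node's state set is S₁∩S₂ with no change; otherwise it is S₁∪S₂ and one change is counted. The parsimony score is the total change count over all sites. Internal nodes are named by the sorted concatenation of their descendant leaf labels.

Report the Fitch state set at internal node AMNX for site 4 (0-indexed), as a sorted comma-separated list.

AX@0: {G} ∩ {G} = {G} (intersection, +0)
MN@0: {C} ∪ {T} = {C,T} (union, +1)
AMNX@0: {G} ∪ {C,T} = {C,G,T} (union, +1)
VZ@0: {G} ∩ {G} = {G} (intersection, +0)
AMNVXZ@0: {C,G,T} ∩ {G} = {G} (intersection, +0)
AX@1: {C} ∪ {A} = {A,C} (union, +1)
MN@1: {G} ∪ {C} = {C,G} (union, +1)
AMNX@1: {A,C} ∩ {C,G} = {C} (intersection, +0)
VZ@1: {C} ∪ {T} = {C,T} (union, +1)
AMNVXZ@1: {C} ∩ {C,T} = {C} (intersection, +0)
AX@2: {A} ∪ {G} = {A,G} (union, +1)
MN@2: {G} ∪ {T} = {G,T} (union, +1)
AMNX@2: {A,G} ∩ {G,T} = {G} (intersection, +0)
VZ@2: {T} ∪ {G} = {G,T} (union, +1)
AMNVXZ@2: {G} ∩ {G,T} = {G} (intersection, +0)
AX@3: {A} ∪ {G} = {A,G} (union, +1)
MN@3: {A} ∪ {G} = {A,G} (union, +1)
AMNX@3: {A,G} ∩ {A,G} = {A,G} (intersection, +0)
VZ@3: {T} ∪ {C} = {C,T} (union, +1)
AMNVXZ@3: {A,G} ∪ {C,T} = {A,C,G,T} (union, +1)
AX@4: {T} ∪ {A} = {A,T} (union, +1)
MN@4: {T} ∪ {A} = {A,T} (union, +1)
AMNX@4: {A,T} ∩ {A,T} = {A,T} (intersection, +0)
VZ@4: {T} ∪ {G} = {G,T} (union, +1)
AMNVXZ@4: {A,T} ∩ {G,T} = {T} (intersection, +0)
AX@5: {G} ∪ {A} = {A,G} (union, +1)
MN@5: {A} ∪ {T} = {A,T} (union, +1)
AMNX@5: {A,G} ∩ {A,T} = {A} (intersection, +0)
VZ@5: {G} ∪ {C} = {C,G} (union, +1)
AMNVXZ@5: {A} ∪ {C,G} = {A,C,G} (union, +1)
per-site changes: [2, 3, 3, 4, 3, 4]; total = 19

A,T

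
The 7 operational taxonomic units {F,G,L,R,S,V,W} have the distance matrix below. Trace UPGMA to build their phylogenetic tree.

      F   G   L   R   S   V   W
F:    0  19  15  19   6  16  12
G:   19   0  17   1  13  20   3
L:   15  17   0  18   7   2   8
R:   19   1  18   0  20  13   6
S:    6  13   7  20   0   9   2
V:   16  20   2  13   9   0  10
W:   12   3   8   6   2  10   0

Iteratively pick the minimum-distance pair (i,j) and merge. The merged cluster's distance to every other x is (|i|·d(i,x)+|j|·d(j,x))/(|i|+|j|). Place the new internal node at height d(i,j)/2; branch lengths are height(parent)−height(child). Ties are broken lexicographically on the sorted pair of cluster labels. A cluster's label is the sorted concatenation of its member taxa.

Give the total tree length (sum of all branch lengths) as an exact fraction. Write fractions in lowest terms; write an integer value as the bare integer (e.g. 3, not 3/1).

1107/40

iteration 1: select G,R (d=1); attach at lengths (1/2, 1/2); label the merged cluster GR
  updated: d(F,GR)=19, d(GR,L)=35/2, d(GR,S)=33/2, d(GR,V)=33/2, d(GR,W)=9/2
iteration 2: select L,V (d=2); attach at lengths (1, 1); label the merged cluster LV
  updated: d(F,LV)=31/2, d(GR,LV)=17, d(LV,S)=8, d(LV,W)=9
iteration 3: select S,W (d=2); attach at lengths (1, 1); label the merged cluster SW
  updated: d(F,SW)=9, d(GR,SW)=21/2, d(LV,SW)=17/2
iteration 4: select LV,SW (d=17/2); attach at lengths (13/4, 13/4); label the merged cluster LSVW
  updated: d(F,LSVW)=49/4, d(GR,LSVW)=55/4
iteration 5: select F,LSVW (d=49/4); attach at lengths (49/8, 15/8); label the merged cluster FLSVW
  updated: d(FLSVW,GR)=74/5
iteration 6: select FLSVW,GR (d=74/5); attach at lengths (51/40, 69/10); label the merged cluster FGLRSVW
final tree: ((F:49/8,((L:1,V:1):13/4,(S:1,W:1):13/4):15/8):51/40,(G:1/2,R:1/2):69/10)
total length: 1107/40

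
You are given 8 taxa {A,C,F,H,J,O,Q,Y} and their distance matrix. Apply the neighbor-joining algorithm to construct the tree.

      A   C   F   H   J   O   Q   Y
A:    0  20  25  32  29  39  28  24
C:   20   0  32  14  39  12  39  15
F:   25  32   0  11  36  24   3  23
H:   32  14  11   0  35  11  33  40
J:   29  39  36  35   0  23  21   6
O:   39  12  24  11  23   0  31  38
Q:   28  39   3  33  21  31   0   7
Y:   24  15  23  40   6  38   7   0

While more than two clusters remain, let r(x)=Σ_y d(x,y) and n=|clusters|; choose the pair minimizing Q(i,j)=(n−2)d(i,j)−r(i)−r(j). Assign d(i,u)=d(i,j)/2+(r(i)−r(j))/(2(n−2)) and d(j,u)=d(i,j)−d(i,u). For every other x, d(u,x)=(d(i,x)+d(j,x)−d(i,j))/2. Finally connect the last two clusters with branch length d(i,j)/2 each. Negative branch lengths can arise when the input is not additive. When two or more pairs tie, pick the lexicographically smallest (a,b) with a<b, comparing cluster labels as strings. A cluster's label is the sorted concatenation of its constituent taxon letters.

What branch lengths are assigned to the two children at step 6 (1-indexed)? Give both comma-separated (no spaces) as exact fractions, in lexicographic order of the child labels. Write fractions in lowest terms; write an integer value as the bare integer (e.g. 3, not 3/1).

117/32,297/32

step 1: merge (J,Y) at d=6, Q=-306; branch lengths J→6, Y→0; new cluster JY
  updated: d(A,JY)=47/2, d(C,JY)=24, d(F,JY)=53/2, d(H,JY)=69/2, d(JY,O)=55/2, d(JY,Q)=11
step 2: merge (F,Q) at d=3, Q=-503/2; branch lengths F→-17/20, Q→77/20; new cluster FQ
  updated: d(A,FQ)=25, d(C,FQ)=34, d(FQ,H)=41/2, d(FQ,JY)=69/4, d(FQ,O)=26
step 3: merge (H,O) at d=11, Q=-367/2; branch lengths H→81/16, O→95/16; new cluster HO
  updated: d(A,HO)=30, d(C,HO)=15/2, d(FQ,HO)=71/4, d(HO,JY)=51/2
step 4: merge (C,HO) at d=15/2, Q=-575/4; branch lengths C→109/24, HO→71/24; new cluster CHO
  updated: d(A,CHO)=85/4, d(CHO,FQ)=177/8, d(CHO,JY)=21
step 5: merge (A,CHO) at d=85/4, Q=-733/8; branch lengths A→383/32, CHO→297/32; new cluster ACHO
  updated: d(ACHO,FQ)=207/16, d(ACHO,JY)=93/8
step 6: merge (ACHO,FQ) at d=207/16, Q=-669/16; branch lengths ACHO→117/32, FQ→297/32; new cluster ACFHOQ
  updated: d(ACFHOQ,JY)=255/32
step 7: merge (ACFHOQ,JY) at d=255/32; branch lengths ACFHOQ→255/64, JY→255/64; new cluster ACFHJOQY
final tree: (((A:383/32,(C:109/24,(H:81/16,O:95/16):71/24):297/32):117/32,(F:-17/20,Q:77/20):297/32):255/64,(J:6,Y:0):255/64)
total length: 2229/32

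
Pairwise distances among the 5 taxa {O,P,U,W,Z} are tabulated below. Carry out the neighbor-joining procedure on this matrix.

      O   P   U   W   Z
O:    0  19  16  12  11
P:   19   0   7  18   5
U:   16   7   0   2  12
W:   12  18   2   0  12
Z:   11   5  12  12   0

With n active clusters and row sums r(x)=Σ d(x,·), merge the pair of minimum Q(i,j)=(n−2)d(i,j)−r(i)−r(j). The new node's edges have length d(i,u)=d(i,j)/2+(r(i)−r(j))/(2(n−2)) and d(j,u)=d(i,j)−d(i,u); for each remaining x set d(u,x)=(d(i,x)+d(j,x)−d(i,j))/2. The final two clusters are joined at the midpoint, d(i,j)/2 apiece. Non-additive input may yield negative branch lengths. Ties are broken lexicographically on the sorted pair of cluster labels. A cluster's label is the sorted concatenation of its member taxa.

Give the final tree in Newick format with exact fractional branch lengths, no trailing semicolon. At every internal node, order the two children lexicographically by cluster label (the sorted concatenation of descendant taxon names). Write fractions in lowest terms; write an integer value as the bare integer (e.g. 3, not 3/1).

1. join U+W (d=2, Q=-75) ⇒ UW; edges |U|=-1/6, |W|=13/6
  updated: d(O,UW)=13, d(P,UW)=23/2, d(UW,Z)=11
2. join O+UW (d=13, Q=-105/2) ⇒ OUW; edges |O|=67/8, |UW|=37/8
  updated: d(OUW,P)=35/4, d(OUW,Z)=9/2
3. join OUW+P (d=35/4, Q=-73/4) ⇒ OPUW; edges |OUW|=33/8, |P|=37/8
  updated: d(OPUW,Z)=3/8
4. join OPUW+Z (d=3/8) ⇒ OPUWZ; edges |OPUW|=3/16, |Z|=3/16
final tree: (((O:67/8,(U:-1/6,W:13/6):37/8):33/8,P:37/8):3/16,Z:3/16)
total length: 193/8

(((O:67/8,(U:-1/6,W:13/6):37/8):33/8,P:37/8):3/16,Z:3/16)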